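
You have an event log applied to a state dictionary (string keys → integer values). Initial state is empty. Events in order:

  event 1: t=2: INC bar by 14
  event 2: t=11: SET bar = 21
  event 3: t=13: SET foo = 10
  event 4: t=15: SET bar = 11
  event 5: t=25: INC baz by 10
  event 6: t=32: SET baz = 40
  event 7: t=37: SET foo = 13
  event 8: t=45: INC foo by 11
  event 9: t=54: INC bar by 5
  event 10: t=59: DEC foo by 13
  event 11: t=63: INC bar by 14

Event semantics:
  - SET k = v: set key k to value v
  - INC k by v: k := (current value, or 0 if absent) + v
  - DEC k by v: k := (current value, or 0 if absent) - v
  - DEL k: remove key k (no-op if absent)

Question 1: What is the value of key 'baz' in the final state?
Track key 'baz' through all 11 events:
  event 1 (t=2: INC bar by 14): baz unchanged
  event 2 (t=11: SET bar = 21): baz unchanged
  event 3 (t=13: SET foo = 10): baz unchanged
  event 4 (t=15: SET bar = 11): baz unchanged
  event 5 (t=25: INC baz by 10): baz (absent) -> 10
  event 6 (t=32: SET baz = 40): baz 10 -> 40
  event 7 (t=37: SET foo = 13): baz unchanged
  event 8 (t=45: INC foo by 11): baz unchanged
  event 9 (t=54: INC bar by 5): baz unchanged
  event 10 (t=59: DEC foo by 13): baz unchanged
  event 11 (t=63: INC bar by 14): baz unchanged
Final: baz = 40

Answer: 40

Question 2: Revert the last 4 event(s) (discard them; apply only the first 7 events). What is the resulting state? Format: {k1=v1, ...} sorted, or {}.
Keep first 7 events (discard last 4):
  after event 1 (t=2: INC bar by 14): {bar=14}
  after event 2 (t=11: SET bar = 21): {bar=21}
  after event 3 (t=13: SET foo = 10): {bar=21, foo=10}
  after event 4 (t=15: SET bar = 11): {bar=11, foo=10}
  after event 5 (t=25: INC baz by 10): {bar=11, baz=10, foo=10}
  after event 6 (t=32: SET baz = 40): {bar=11, baz=40, foo=10}
  after event 7 (t=37: SET foo = 13): {bar=11, baz=40, foo=13}

Answer: {bar=11, baz=40, foo=13}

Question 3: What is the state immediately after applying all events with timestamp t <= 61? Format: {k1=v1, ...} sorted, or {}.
Apply events with t <= 61 (10 events):
  after event 1 (t=2: INC bar by 14): {bar=14}
  after event 2 (t=11: SET bar = 21): {bar=21}
  after event 3 (t=13: SET foo = 10): {bar=21, foo=10}
  after event 4 (t=15: SET bar = 11): {bar=11, foo=10}
  after event 5 (t=25: INC baz by 10): {bar=11, baz=10, foo=10}
  after event 6 (t=32: SET baz = 40): {bar=11, baz=40, foo=10}
  after event 7 (t=37: SET foo = 13): {bar=11, baz=40, foo=13}
  after event 8 (t=45: INC foo by 11): {bar=11, baz=40, foo=24}
  after event 9 (t=54: INC bar by 5): {bar=16, baz=40, foo=24}
  after event 10 (t=59: DEC foo by 13): {bar=16, baz=40, foo=11}

Answer: {bar=16, baz=40, foo=11}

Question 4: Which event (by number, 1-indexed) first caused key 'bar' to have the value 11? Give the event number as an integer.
Looking for first event where bar becomes 11:
  event 1: bar = 14
  event 2: bar = 21
  event 3: bar = 21
  event 4: bar 21 -> 11  <-- first match

Answer: 4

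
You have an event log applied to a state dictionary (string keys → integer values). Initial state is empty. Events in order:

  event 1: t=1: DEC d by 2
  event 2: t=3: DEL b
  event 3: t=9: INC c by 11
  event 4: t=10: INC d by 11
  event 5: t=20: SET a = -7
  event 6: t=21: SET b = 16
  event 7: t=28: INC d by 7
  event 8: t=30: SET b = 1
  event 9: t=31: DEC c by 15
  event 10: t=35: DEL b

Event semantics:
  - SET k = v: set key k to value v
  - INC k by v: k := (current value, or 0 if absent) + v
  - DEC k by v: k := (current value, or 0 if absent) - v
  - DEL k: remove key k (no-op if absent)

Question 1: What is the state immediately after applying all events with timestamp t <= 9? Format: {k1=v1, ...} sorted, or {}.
Answer: {c=11, d=-2}

Derivation:
Apply events with t <= 9 (3 events):
  after event 1 (t=1: DEC d by 2): {d=-2}
  after event 2 (t=3: DEL b): {d=-2}
  after event 3 (t=9: INC c by 11): {c=11, d=-2}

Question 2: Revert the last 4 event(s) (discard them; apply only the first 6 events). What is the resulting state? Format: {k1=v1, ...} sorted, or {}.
Keep first 6 events (discard last 4):
  after event 1 (t=1: DEC d by 2): {d=-2}
  after event 2 (t=3: DEL b): {d=-2}
  after event 3 (t=9: INC c by 11): {c=11, d=-2}
  after event 4 (t=10: INC d by 11): {c=11, d=9}
  after event 5 (t=20: SET a = -7): {a=-7, c=11, d=9}
  after event 6 (t=21: SET b = 16): {a=-7, b=16, c=11, d=9}

Answer: {a=-7, b=16, c=11, d=9}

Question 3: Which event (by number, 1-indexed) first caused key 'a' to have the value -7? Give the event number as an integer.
Looking for first event where a becomes -7:
  event 5: a (absent) -> -7  <-- first match

Answer: 5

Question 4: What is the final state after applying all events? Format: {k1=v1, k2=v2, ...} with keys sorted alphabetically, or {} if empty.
  after event 1 (t=1: DEC d by 2): {d=-2}
  after event 2 (t=3: DEL b): {d=-2}
  after event 3 (t=9: INC c by 11): {c=11, d=-2}
  after event 4 (t=10: INC d by 11): {c=11, d=9}
  after event 5 (t=20: SET a = -7): {a=-7, c=11, d=9}
  after event 6 (t=21: SET b = 16): {a=-7, b=16, c=11, d=9}
  after event 7 (t=28: INC d by 7): {a=-7, b=16, c=11, d=16}
  after event 8 (t=30: SET b = 1): {a=-7, b=1, c=11, d=16}
  after event 9 (t=31: DEC c by 15): {a=-7, b=1, c=-4, d=16}
  after event 10 (t=35: DEL b): {a=-7, c=-4, d=16}

Answer: {a=-7, c=-4, d=16}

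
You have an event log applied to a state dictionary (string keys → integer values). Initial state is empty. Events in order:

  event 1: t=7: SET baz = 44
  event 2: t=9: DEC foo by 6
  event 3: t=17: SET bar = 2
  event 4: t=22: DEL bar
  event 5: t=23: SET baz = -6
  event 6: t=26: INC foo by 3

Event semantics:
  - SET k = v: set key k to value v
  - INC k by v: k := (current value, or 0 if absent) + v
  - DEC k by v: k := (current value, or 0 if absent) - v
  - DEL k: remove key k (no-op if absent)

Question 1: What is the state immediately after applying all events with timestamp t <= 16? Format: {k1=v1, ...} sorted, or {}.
Answer: {baz=44, foo=-6}

Derivation:
Apply events with t <= 16 (2 events):
  after event 1 (t=7: SET baz = 44): {baz=44}
  after event 2 (t=9: DEC foo by 6): {baz=44, foo=-6}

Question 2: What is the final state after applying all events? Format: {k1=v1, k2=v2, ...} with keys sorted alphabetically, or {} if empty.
  after event 1 (t=7: SET baz = 44): {baz=44}
  after event 2 (t=9: DEC foo by 6): {baz=44, foo=-6}
  after event 3 (t=17: SET bar = 2): {bar=2, baz=44, foo=-6}
  after event 4 (t=22: DEL bar): {baz=44, foo=-6}
  after event 5 (t=23: SET baz = -6): {baz=-6, foo=-6}
  after event 6 (t=26: INC foo by 3): {baz=-6, foo=-3}

Answer: {baz=-6, foo=-3}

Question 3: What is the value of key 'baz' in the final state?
Track key 'baz' through all 6 events:
  event 1 (t=7: SET baz = 44): baz (absent) -> 44
  event 2 (t=9: DEC foo by 6): baz unchanged
  event 3 (t=17: SET bar = 2): baz unchanged
  event 4 (t=22: DEL bar): baz unchanged
  event 5 (t=23: SET baz = -6): baz 44 -> -6
  event 6 (t=26: INC foo by 3): baz unchanged
Final: baz = -6

Answer: -6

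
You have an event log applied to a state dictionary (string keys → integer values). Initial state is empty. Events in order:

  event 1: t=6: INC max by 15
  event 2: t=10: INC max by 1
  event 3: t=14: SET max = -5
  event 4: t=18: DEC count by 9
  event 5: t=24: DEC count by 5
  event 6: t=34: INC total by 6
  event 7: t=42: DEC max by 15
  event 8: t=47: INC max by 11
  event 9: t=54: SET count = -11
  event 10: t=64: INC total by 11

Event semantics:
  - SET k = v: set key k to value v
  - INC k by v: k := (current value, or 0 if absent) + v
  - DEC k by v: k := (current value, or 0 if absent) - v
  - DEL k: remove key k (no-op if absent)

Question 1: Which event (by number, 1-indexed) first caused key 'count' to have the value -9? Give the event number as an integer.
Looking for first event where count becomes -9:
  event 4: count (absent) -> -9  <-- first match

Answer: 4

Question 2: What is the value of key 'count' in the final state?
Track key 'count' through all 10 events:
  event 1 (t=6: INC max by 15): count unchanged
  event 2 (t=10: INC max by 1): count unchanged
  event 3 (t=14: SET max = -5): count unchanged
  event 4 (t=18: DEC count by 9): count (absent) -> -9
  event 5 (t=24: DEC count by 5): count -9 -> -14
  event 6 (t=34: INC total by 6): count unchanged
  event 7 (t=42: DEC max by 15): count unchanged
  event 8 (t=47: INC max by 11): count unchanged
  event 9 (t=54: SET count = -11): count -14 -> -11
  event 10 (t=64: INC total by 11): count unchanged
Final: count = -11

Answer: -11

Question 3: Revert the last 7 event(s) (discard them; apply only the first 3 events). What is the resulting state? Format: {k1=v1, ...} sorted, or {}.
Keep first 3 events (discard last 7):
  after event 1 (t=6: INC max by 15): {max=15}
  after event 2 (t=10: INC max by 1): {max=16}
  after event 3 (t=14: SET max = -5): {max=-5}

Answer: {max=-5}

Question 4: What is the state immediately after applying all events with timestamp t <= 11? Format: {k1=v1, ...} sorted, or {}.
Answer: {max=16}

Derivation:
Apply events with t <= 11 (2 events):
  after event 1 (t=6: INC max by 15): {max=15}
  after event 2 (t=10: INC max by 1): {max=16}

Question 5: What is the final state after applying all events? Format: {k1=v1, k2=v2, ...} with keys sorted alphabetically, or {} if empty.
  after event 1 (t=6: INC max by 15): {max=15}
  after event 2 (t=10: INC max by 1): {max=16}
  after event 3 (t=14: SET max = -5): {max=-5}
  after event 4 (t=18: DEC count by 9): {count=-9, max=-5}
  after event 5 (t=24: DEC count by 5): {count=-14, max=-5}
  after event 6 (t=34: INC total by 6): {count=-14, max=-5, total=6}
  after event 7 (t=42: DEC max by 15): {count=-14, max=-20, total=6}
  after event 8 (t=47: INC max by 11): {count=-14, max=-9, total=6}
  after event 9 (t=54: SET count = -11): {count=-11, max=-9, total=6}
  after event 10 (t=64: INC total by 11): {count=-11, max=-9, total=17}

Answer: {count=-11, max=-9, total=17}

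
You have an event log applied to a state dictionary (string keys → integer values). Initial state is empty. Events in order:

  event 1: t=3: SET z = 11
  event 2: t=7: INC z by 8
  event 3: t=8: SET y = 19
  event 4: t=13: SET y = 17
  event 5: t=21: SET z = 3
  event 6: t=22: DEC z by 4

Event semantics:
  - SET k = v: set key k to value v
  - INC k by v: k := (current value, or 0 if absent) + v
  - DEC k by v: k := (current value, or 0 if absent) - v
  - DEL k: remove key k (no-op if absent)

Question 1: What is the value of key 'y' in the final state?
Track key 'y' through all 6 events:
  event 1 (t=3: SET z = 11): y unchanged
  event 2 (t=7: INC z by 8): y unchanged
  event 3 (t=8: SET y = 19): y (absent) -> 19
  event 4 (t=13: SET y = 17): y 19 -> 17
  event 5 (t=21: SET z = 3): y unchanged
  event 6 (t=22: DEC z by 4): y unchanged
Final: y = 17

Answer: 17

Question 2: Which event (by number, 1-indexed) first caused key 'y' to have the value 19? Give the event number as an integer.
Looking for first event where y becomes 19:
  event 3: y (absent) -> 19  <-- first match

Answer: 3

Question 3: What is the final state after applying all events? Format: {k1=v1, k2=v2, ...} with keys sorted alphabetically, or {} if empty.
Answer: {y=17, z=-1}

Derivation:
  after event 1 (t=3: SET z = 11): {z=11}
  after event 2 (t=7: INC z by 8): {z=19}
  after event 3 (t=8: SET y = 19): {y=19, z=19}
  after event 4 (t=13: SET y = 17): {y=17, z=19}
  after event 5 (t=21: SET z = 3): {y=17, z=3}
  after event 6 (t=22: DEC z by 4): {y=17, z=-1}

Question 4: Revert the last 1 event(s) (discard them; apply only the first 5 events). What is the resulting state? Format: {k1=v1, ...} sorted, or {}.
Keep first 5 events (discard last 1):
  after event 1 (t=3: SET z = 11): {z=11}
  after event 2 (t=7: INC z by 8): {z=19}
  after event 3 (t=8: SET y = 19): {y=19, z=19}
  after event 4 (t=13: SET y = 17): {y=17, z=19}
  after event 5 (t=21: SET z = 3): {y=17, z=3}

Answer: {y=17, z=3}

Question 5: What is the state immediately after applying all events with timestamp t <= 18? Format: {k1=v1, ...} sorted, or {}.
Apply events with t <= 18 (4 events):
  after event 1 (t=3: SET z = 11): {z=11}
  after event 2 (t=7: INC z by 8): {z=19}
  after event 3 (t=8: SET y = 19): {y=19, z=19}
  after event 4 (t=13: SET y = 17): {y=17, z=19}

Answer: {y=17, z=19}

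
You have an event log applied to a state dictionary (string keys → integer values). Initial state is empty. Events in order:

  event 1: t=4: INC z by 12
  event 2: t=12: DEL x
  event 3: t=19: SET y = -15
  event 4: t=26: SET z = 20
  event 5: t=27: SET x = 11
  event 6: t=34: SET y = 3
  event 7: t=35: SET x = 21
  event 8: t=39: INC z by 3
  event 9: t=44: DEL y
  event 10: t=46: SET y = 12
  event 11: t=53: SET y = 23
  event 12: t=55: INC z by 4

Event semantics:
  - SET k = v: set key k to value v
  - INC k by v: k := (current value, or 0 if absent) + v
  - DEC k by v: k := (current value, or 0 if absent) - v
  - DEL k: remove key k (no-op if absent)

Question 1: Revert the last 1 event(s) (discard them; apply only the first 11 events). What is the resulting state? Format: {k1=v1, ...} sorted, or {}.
Keep first 11 events (discard last 1):
  after event 1 (t=4: INC z by 12): {z=12}
  after event 2 (t=12: DEL x): {z=12}
  after event 3 (t=19: SET y = -15): {y=-15, z=12}
  after event 4 (t=26: SET z = 20): {y=-15, z=20}
  after event 5 (t=27: SET x = 11): {x=11, y=-15, z=20}
  after event 6 (t=34: SET y = 3): {x=11, y=3, z=20}
  after event 7 (t=35: SET x = 21): {x=21, y=3, z=20}
  after event 8 (t=39: INC z by 3): {x=21, y=3, z=23}
  after event 9 (t=44: DEL y): {x=21, z=23}
  after event 10 (t=46: SET y = 12): {x=21, y=12, z=23}
  after event 11 (t=53: SET y = 23): {x=21, y=23, z=23}

Answer: {x=21, y=23, z=23}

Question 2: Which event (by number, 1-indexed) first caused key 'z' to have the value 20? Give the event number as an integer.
Looking for first event where z becomes 20:
  event 1: z = 12
  event 2: z = 12
  event 3: z = 12
  event 4: z 12 -> 20  <-- first match

Answer: 4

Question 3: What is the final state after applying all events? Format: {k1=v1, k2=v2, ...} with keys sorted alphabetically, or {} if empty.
  after event 1 (t=4: INC z by 12): {z=12}
  after event 2 (t=12: DEL x): {z=12}
  after event 3 (t=19: SET y = -15): {y=-15, z=12}
  after event 4 (t=26: SET z = 20): {y=-15, z=20}
  after event 5 (t=27: SET x = 11): {x=11, y=-15, z=20}
  after event 6 (t=34: SET y = 3): {x=11, y=3, z=20}
  after event 7 (t=35: SET x = 21): {x=21, y=3, z=20}
  after event 8 (t=39: INC z by 3): {x=21, y=3, z=23}
  after event 9 (t=44: DEL y): {x=21, z=23}
  after event 10 (t=46: SET y = 12): {x=21, y=12, z=23}
  after event 11 (t=53: SET y = 23): {x=21, y=23, z=23}
  after event 12 (t=55: INC z by 4): {x=21, y=23, z=27}

Answer: {x=21, y=23, z=27}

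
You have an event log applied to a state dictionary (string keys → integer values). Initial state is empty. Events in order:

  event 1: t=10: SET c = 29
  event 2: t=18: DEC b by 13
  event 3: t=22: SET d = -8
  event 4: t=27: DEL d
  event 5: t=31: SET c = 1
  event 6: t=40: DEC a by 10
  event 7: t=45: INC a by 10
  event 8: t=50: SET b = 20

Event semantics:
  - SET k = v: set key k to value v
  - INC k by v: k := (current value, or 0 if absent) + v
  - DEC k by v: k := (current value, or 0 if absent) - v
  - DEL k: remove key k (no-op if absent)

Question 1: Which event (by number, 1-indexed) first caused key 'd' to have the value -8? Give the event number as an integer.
Answer: 3

Derivation:
Looking for first event where d becomes -8:
  event 3: d (absent) -> -8  <-- first match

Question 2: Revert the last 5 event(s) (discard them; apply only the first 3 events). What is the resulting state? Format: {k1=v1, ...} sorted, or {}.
Answer: {b=-13, c=29, d=-8}

Derivation:
Keep first 3 events (discard last 5):
  after event 1 (t=10: SET c = 29): {c=29}
  after event 2 (t=18: DEC b by 13): {b=-13, c=29}
  after event 3 (t=22: SET d = -8): {b=-13, c=29, d=-8}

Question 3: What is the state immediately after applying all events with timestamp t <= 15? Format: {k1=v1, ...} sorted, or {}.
Apply events with t <= 15 (1 events):
  after event 1 (t=10: SET c = 29): {c=29}

Answer: {c=29}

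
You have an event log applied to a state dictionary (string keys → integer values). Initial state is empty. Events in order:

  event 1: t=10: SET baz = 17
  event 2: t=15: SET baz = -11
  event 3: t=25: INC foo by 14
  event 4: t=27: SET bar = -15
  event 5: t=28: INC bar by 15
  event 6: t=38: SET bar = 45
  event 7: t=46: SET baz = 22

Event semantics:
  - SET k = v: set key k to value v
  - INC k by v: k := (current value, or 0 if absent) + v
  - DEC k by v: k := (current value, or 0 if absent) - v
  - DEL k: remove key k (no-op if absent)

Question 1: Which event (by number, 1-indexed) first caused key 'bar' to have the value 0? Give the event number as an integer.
Answer: 5

Derivation:
Looking for first event where bar becomes 0:
  event 4: bar = -15
  event 5: bar -15 -> 0  <-- first match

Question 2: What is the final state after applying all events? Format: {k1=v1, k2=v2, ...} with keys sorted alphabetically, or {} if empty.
Answer: {bar=45, baz=22, foo=14}

Derivation:
  after event 1 (t=10: SET baz = 17): {baz=17}
  after event 2 (t=15: SET baz = -11): {baz=-11}
  after event 3 (t=25: INC foo by 14): {baz=-11, foo=14}
  after event 4 (t=27: SET bar = -15): {bar=-15, baz=-11, foo=14}
  after event 5 (t=28: INC bar by 15): {bar=0, baz=-11, foo=14}
  after event 6 (t=38: SET bar = 45): {bar=45, baz=-11, foo=14}
  after event 7 (t=46: SET baz = 22): {bar=45, baz=22, foo=14}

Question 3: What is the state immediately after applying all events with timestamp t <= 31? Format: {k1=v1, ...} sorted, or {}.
Answer: {bar=0, baz=-11, foo=14}

Derivation:
Apply events with t <= 31 (5 events):
  after event 1 (t=10: SET baz = 17): {baz=17}
  after event 2 (t=15: SET baz = -11): {baz=-11}
  after event 3 (t=25: INC foo by 14): {baz=-11, foo=14}
  after event 4 (t=27: SET bar = -15): {bar=-15, baz=-11, foo=14}
  after event 5 (t=28: INC bar by 15): {bar=0, baz=-11, foo=14}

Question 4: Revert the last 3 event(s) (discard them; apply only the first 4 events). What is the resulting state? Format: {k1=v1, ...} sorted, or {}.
Keep first 4 events (discard last 3):
  after event 1 (t=10: SET baz = 17): {baz=17}
  after event 2 (t=15: SET baz = -11): {baz=-11}
  after event 3 (t=25: INC foo by 14): {baz=-11, foo=14}
  after event 4 (t=27: SET bar = -15): {bar=-15, baz=-11, foo=14}

Answer: {bar=-15, baz=-11, foo=14}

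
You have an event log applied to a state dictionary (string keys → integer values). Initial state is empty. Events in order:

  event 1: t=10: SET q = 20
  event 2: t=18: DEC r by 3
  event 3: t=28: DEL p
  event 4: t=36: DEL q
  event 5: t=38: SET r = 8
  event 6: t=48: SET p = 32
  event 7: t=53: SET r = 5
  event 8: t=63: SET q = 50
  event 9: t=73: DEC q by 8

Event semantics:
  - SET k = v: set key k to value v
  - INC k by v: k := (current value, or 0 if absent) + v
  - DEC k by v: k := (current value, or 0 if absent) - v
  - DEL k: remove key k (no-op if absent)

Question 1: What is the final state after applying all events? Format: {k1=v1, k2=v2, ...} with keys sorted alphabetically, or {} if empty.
Answer: {p=32, q=42, r=5}

Derivation:
  after event 1 (t=10: SET q = 20): {q=20}
  after event 2 (t=18: DEC r by 3): {q=20, r=-3}
  after event 3 (t=28: DEL p): {q=20, r=-3}
  after event 4 (t=36: DEL q): {r=-3}
  after event 5 (t=38: SET r = 8): {r=8}
  after event 6 (t=48: SET p = 32): {p=32, r=8}
  after event 7 (t=53: SET r = 5): {p=32, r=5}
  after event 8 (t=63: SET q = 50): {p=32, q=50, r=5}
  after event 9 (t=73: DEC q by 8): {p=32, q=42, r=5}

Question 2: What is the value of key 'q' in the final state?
Answer: 42

Derivation:
Track key 'q' through all 9 events:
  event 1 (t=10: SET q = 20): q (absent) -> 20
  event 2 (t=18: DEC r by 3): q unchanged
  event 3 (t=28: DEL p): q unchanged
  event 4 (t=36: DEL q): q 20 -> (absent)
  event 5 (t=38: SET r = 8): q unchanged
  event 6 (t=48: SET p = 32): q unchanged
  event 7 (t=53: SET r = 5): q unchanged
  event 8 (t=63: SET q = 50): q (absent) -> 50
  event 9 (t=73: DEC q by 8): q 50 -> 42
Final: q = 42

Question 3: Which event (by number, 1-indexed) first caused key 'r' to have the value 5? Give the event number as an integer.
Answer: 7

Derivation:
Looking for first event where r becomes 5:
  event 2: r = -3
  event 3: r = -3
  event 4: r = -3
  event 5: r = 8
  event 6: r = 8
  event 7: r 8 -> 5  <-- first match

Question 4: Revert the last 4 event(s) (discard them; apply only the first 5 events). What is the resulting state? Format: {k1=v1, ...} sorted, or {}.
Keep first 5 events (discard last 4):
  after event 1 (t=10: SET q = 20): {q=20}
  after event 2 (t=18: DEC r by 3): {q=20, r=-3}
  after event 3 (t=28: DEL p): {q=20, r=-3}
  after event 4 (t=36: DEL q): {r=-3}
  after event 5 (t=38: SET r = 8): {r=8}

Answer: {r=8}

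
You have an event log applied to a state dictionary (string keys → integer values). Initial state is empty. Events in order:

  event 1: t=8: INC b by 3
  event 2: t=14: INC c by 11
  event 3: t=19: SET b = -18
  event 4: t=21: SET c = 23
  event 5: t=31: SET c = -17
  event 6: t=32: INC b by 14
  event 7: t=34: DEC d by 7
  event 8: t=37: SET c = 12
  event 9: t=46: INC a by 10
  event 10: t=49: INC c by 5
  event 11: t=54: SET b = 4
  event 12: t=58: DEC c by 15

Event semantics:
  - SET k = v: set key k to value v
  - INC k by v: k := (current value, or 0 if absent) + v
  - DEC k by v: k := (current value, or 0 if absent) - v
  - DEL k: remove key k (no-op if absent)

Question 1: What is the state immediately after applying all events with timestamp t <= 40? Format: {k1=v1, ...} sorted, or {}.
Answer: {b=-4, c=12, d=-7}

Derivation:
Apply events with t <= 40 (8 events):
  after event 1 (t=8: INC b by 3): {b=3}
  after event 2 (t=14: INC c by 11): {b=3, c=11}
  after event 3 (t=19: SET b = -18): {b=-18, c=11}
  after event 4 (t=21: SET c = 23): {b=-18, c=23}
  after event 5 (t=31: SET c = -17): {b=-18, c=-17}
  after event 6 (t=32: INC b by 14): {b=-4, c=-17}
  after event 7 (t=34: DEC d by 7): {b=-4, c=-17, d=-7}
  after event 8 (t=37: SET c = 12): {b=-4, c=12, d=-7}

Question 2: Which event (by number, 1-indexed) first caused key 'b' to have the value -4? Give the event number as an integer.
Looking for first event where b becomes -4:
  event 1: b = 3
  event 2: b = 3
  event 3: b = -18
  event 4: b = -18
  event 5: b = -18
  event 6: b -18 -> -4  <-- first match

Answer: 6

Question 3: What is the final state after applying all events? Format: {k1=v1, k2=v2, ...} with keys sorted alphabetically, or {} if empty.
Answer: {a=10, b=4, c=2, d=-7}

Derivation:
  after event 1 (t=8: INC b by 3): {b=3}
  after event 2 (t=14: INC c by 11): {b=3, c=11}
  after event 3 (t=19: SET b = -18): {b=-18, c=11}
  after event 4 (t=21: SET c = 23): {b=-18, c=23}
  after event 5 (t=31: SET c = -17): {b=-18, c=-17}
  after event 6 (t=32: INC b by 14): {b=-4, c=-17}
  after event 7 (t=34: DEC d by 7): {b=-4, c=-17, d=-7}
  after event 8 (t=37: SET c = 12): {b=-4, c=12, d=-7}
  after event 9 (t=46: INC a by 10): {a=10, b=-4, c=12, d=-7}
  after event 10 (t=49: INC c by 5): {a=10, b=-4, c=17, d=-7}
  after event 11 (t=54: SET b = 4): {a=10, b=4, c=17, d=-7}
  after event 12 (t=58: DEC c by 15): {a=10, b=4, c=2, d=-7}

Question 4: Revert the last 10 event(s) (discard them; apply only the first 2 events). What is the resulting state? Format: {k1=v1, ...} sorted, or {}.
Answer: {b=3, c=11}

Derivation:
Keep first 2 events (discard last 10):
  after event 1 (t=8: INC b by 3): {b=3}
  after event 2 (t=14: INC c by 11): {b=3, c=11}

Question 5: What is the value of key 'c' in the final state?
Track key 'c' through all 12 events:
  event 1 (t=8: INC b by 3): c unchanged
  event 2 (t=14: INC c by 11): c (absent) -> 11
  event 3 (t=19: SET b = -18): c unchanged
  event 4 (t=21: SET c = 23): c 11 -> 23
  event 5 (t=31: SET c = -17): c 23 -> -17
  event 6 (t=32: INC b by 14): c unchanged
  event 7 (t=34: DEC d by 7): c unchanged
  event 8 (t=37: SET c = 12): c -17 -> 12
  event 9 (t=46: INC a by 10): c unchanged
  event 10 (t=49: INC c by 5): c 12 -> 17
  event 11 (t=54: SET b = 4): c unchanged
  event 12 (t=58: DEC c by 15): c 17 -> 2
Final: c = 2

Answer: 2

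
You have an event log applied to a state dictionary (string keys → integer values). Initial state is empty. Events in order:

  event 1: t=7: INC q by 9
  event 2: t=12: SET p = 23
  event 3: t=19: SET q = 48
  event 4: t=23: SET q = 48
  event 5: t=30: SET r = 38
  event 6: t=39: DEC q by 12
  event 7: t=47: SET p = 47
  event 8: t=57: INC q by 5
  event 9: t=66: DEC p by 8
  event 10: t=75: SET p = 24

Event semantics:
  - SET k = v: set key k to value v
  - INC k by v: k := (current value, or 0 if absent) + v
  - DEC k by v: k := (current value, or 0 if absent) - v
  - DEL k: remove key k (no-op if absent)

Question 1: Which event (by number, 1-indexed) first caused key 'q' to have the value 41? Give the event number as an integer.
Answer: 8

Derivation:
Looking for first event where q becomes 41:
  event 1: q = 9
  event 2: q = 9
  event 3: q = 48
  event 4: q = 48
  event 5: q = 48
  event 6: q = 36
  event 7: q = 36
  event 8: q 36 -> 41  <-- first match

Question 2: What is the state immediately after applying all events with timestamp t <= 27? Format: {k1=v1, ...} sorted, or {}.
Apply events with t <= 27 (4 events):
  after event 1 (t=7: INC q by 9): {q=9}
  after event 2 (t=12: SET p = 23): {p=23, q=9}
  after event 3 (t=19: SET q = 48): {p=23, q=48}
  after event 4 (t=23: SET q = 48): {p=23, q=48}

Answer: {p=23, q=48}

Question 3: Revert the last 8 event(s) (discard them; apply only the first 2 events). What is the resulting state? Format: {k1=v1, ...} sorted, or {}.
Answer: {p=23, q=9}

Derivation:
Keep first 2 events (discard last 8):
  after event 1 (t=7: INC q by 9): {q=9}
  after event 2 (t=12: SET p = 23): {p=23, q=9}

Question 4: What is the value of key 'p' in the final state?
Track key 'p' through all 10 events:
  event 1 (t=7: INC q by 9): p unchanged
  event 2 (t=12: SET p = 23): p (absent) -> 23
  event 3 (t=19: SET q = 48): p unchanged
  event 4 (t=23: SET q = 48): p unchanged
  event 5 (t=30: SET r = 38): p unchanged
  event 6 (t=39: DEC q by 12): p unchanged
  event 7 (t=47: SET p = 47): p 23 -> 47
  event 8 (t=57: INC q by 5): p unchanged
  event 9 (t=66: DEC p by 8): p 47 -> 39
  event 10 (t=75: SET p = 24): p 39 -> 24
Final: p = 24

Answer: 24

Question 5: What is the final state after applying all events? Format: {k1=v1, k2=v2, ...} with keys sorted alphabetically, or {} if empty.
  after event 1 (t=7: INC q by 9): {q=9}
  after event 2 (t=12: SET p = 23): {p=23, q=9}
  after event 3 (t=19: SET q = 48): {p=23, q=48}
  after event 4 (t=23: SET q = 48): {p=23, q=48}
  after event 5 (t=30: SET r = 38): {p=23, q=48, r=38}
  after event 6 (t=39: DEC q by 12): {p=23, q=36, r=38}
  after event 7 (t=47: SET p = 47): {p=47, q=36, r=38}
  after event 8 (t=57: INC q by 5): {p=47, q=41, r=38}
  after event 9 (t=66: DEC p by 8): {p=39, q=41, r=38}
  after event 10 (t=75: SET p = 24): {p=24, q=41, r=38}

Answer: {p=24, q=41, r=38}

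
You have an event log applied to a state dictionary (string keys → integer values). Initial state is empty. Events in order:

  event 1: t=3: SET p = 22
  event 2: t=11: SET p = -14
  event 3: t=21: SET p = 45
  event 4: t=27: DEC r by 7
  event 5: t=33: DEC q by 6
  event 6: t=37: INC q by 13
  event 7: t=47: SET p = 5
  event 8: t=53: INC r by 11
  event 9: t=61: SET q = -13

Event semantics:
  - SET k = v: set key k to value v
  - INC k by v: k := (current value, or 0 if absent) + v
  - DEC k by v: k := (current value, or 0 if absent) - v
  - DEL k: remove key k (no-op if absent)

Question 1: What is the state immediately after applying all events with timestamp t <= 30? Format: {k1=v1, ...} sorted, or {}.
Answer: {p=45, r=-7}

Derivation:
Apply events with t <= 30 (4 events):
  after event 1 (t=3: SET p = 22): {p=22}
  after event 2 (t=11: SET p = -14): {p=-14}
  after event 3 (t=21: SET p = 45): {p=45}
  after event 4 (t=27: DEC r by 7): {p=45, r=-7}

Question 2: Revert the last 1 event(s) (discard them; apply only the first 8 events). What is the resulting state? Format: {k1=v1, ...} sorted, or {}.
Keep first 8 events (discard last 1):
  after event 1 (t=3: SET p = 22): {p=22}
  after event 2 (t=11: SET p = -14): {p=-14}
  after event 3 (t=21: SET p = 45): {p=45}
  after event 4 (t=27: DEC r by 7): {p=45, r=-7}
  after event 5 (t=33: DEC q by 6): {p=45, q=-6, r=-7}
  after event 6 (t=37: INC q by 13): {p=45, q=7, r=-7}
  after event 7 (t=47: SET p = 5): {p=5, q=7, r=-7}
  after event 8 (t=53: INC r by 11): {p=5, q=7, r=4}

Answer: {p=5, q=7, r=4}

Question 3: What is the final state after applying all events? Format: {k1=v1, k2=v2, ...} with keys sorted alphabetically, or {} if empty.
Answer: {p=5, q=-13, r=4}

Derivation:
  after event 1 (t=3: SET p = 22): {p=22}
  after event 2 (t=11: SET p = -14): {p=-14}
  after event 3 (t=21: SET p = 45): {p=45}
  after event 4 (t=27: DEC r by 7): {p=45, r=-7}
  after event 5 (t=33: DEC q by 6): {p=45, q=-6, r=-7}
  after event 6 (t=37: INC q by 13): {p=45, q=7, r=-7}
  after event 7 (t=47: SET p = 5): {p=5, q=7, r=-7}
  after event 8 (t=53: INC r by 11): {p=5, q=7, r=4}
  after event 9 (t=61: SET q = -13): {p=5, q=-13, r=4}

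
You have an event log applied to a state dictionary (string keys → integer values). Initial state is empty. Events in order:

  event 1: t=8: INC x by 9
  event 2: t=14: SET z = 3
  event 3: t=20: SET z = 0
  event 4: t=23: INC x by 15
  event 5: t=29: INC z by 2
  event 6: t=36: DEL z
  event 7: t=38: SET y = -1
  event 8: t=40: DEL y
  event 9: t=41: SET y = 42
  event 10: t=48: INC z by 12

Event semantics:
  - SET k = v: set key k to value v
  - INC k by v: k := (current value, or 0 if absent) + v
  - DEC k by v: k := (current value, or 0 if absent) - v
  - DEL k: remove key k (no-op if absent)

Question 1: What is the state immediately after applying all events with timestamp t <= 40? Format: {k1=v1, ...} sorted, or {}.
Answer: {x=24}

Derivation:
Apply events with t <= 40 (8 events):
  after event 1 (t=8: INC x by 9): {x=9}
  after event 2 (t=14: SET z = 3): {x=9, z=3}
  after event 3 (t=20: SET z = 0): {x=9, z=0}
  after event 4 (t=23: INC x by 15): {x=24, z=0}
  after event 5 (t=29: INC z by 2): {x=24, z=2}
  after event 6 (t=36: DEL z): {x=24}
  after event 7 (t=38: SET y = -1): {x=24, y=-1}
  after event 8 (t=40: DEL y): {x=24}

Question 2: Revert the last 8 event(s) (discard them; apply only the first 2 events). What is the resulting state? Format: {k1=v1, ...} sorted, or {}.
Keep first 2 events (discard last 8):
  after event 1 (t=8: INC x by 9): {x=9}
  after event 2 (t=14: SET z = 3): {x=9, z=3}

Answer: {x=9, z=3}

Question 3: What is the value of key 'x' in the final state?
Answer: 24

Derivation:
Track key 'x' through all 10 events:
  event 1 (t=8: INC x by 9): x (absent) -> 9
  event 2 (t=14: SET z = 3): x unchanged
  event 3 (t=20: SET z = 0): x unchanged
  event 4 (t=23: INC x by 15): x 9 -> 24
  event 5 (t=29: INC z by 2): x unchanged
  event 6 (t=36: DEL z): x unchanged
  event 7 (t=38: SET y = -1): x unchanged
  event 8 (t=40: DEL y): x unchanged
  event 9 (t=41: SET y = 42): x unchanged
  event 10 (t=48: INC z by 12): x unchanged
Final: x = 24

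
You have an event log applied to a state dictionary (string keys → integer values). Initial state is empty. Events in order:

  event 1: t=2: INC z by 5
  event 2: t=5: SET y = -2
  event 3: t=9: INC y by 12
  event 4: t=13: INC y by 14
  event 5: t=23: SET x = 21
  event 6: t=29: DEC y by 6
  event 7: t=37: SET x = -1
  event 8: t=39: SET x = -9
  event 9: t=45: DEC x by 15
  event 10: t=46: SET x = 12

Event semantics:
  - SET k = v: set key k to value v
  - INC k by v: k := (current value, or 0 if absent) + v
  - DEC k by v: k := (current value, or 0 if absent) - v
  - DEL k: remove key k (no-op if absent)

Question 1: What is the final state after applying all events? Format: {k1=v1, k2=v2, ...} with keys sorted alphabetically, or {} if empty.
Answer: {x=12, y=18, z=5}

Derivation:
  after event 1 (t=2: INC z by 5): {z=5}
  after event 2 (t=5: SET y = -2): {y=-2, z=5}
  after event 3 (t=9: INC y by 12): {y=10, z=5}
  after event 4 (t=13: INC y by 14): {y=24, z=5}
  after event 5 (t=23: SET x = 21): {x=21, y=24, z=5}
  after event 6 (t=29: DEC y by 6): {x=21, y=18, z=5}
  after event 7 (t=37: SET x = -1): {x=-1, y=18, z=5}
  after event 8 (t=39: SET x = -9): {x=-9, y=18, z=5}
  after event 9 (t=45: DEC x by 15): {x=-24, y=18, z=5}
  after event 10 (t=46: SET x = 12): {x=12, y=18, z=5}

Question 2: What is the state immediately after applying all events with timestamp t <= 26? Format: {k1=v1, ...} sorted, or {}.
Apply events with t <= 26 (5 events):
  after event 1 (t=2: INC z by 5): {z=5}
  after event 2 (t=5: SET y = -2): {y=-2, z=5}
  after event 3 (t=9: INC y by 12): {y=10, z=5}
  after event 4 (t=13: INC y by 14): {y=24, z=5}
  after event 5 (t=23: SET x = 21): {x=21, y=24, z=5}

Answer: {x=21, y=24, z=5}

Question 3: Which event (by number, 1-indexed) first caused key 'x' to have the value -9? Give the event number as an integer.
Looking for first event where x becomes -9:
  event 5: x = 21
  event 6: x = 21
  event 7: x = -1
  event 8: x -1 -> -9  <-- first match

Answer: 8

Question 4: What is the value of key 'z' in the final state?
Answer: 5

Derivation:
Track key 'z' through all 10 events:
  event 1 (t=2: INC z by 5): z (absent) -> 5
  event 2 (t=5: SET y = -2): z unchanged
  event 3 (t=9: INC y by 12): z unchanged
  event 4 (t=13: INC y by 14): z unchanged
  event 5 (t=23: SET x = 21): z unchanged
  event 6 (t=29: DEC y by 6): z unchanged
  event 7 (t=37: SET x = -1): z unchanged
  event 8 (t=39: SET x = -9): z unchanged
  event 9 (t=45: DEC x by 15): z unchanged
  event 10 (t=46: SET x = 12): z unchanged
Final: z = 5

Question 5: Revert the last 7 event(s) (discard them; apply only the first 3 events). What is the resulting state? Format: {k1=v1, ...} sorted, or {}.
Keep first 3 events (discard last 7):
  after event 1 (t=2: INC z by 5): {z=5}
  after event 2 (t=5: SET y = -2): {y=-2, z=5}
  after event 3 (t=9: INC y by 12): {y=10, z=5}

Answer: {y=10, z=5}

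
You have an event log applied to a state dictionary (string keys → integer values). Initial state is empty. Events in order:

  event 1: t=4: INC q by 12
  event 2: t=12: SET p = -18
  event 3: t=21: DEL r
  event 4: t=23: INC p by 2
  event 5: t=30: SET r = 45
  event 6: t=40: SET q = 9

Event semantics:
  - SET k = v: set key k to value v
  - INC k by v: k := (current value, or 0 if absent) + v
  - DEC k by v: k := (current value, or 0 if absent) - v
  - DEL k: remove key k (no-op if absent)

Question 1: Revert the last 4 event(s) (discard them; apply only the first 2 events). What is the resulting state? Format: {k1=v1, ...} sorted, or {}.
Keep first 2 events (discard last 4):
  after event 1 (t=4: INC q by 12): {q=12}
  after event 2 (t=12: SET p = -18): {p=-18, q=12}

Answer: {p=-18, q=12}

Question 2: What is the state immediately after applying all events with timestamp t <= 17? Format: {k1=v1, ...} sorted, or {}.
Answer: {p=-18, q=12}

Derivation:
Apply events with t <= 17 (2 events):
  after event 1 (t=4: INC q by 12): {q=12}
  after event 2 (t=12: SET p = -18): {p=-18, q=12}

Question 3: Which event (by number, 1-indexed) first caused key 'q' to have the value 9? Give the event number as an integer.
Answer: 6

Derivation:
Looking for first event where q becomes 9:
  event 1: q = 12
  event 2: q = 12
  event 3: q = 12
  event 4: q = 12
  event 5: q = 12
  event 6: q 12 -> 9  <-- first match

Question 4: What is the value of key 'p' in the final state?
Answer: -16

Derivation:
Track key 'p' through all 6 events:
  event 1 (t=4: INC q by 12): p unchanged
  event 2 (t=12: SET p = -18): p (absent) -> -18
  event 3 (t=21: DEL r): p unchanged
  event 4 (t=23: INC p by 2): p -18 -> -16
  event 5 (t=30: SET r = 45): p unchanged
  event 6 (t=40: SET q = 9): p unchanged
Final: p = -16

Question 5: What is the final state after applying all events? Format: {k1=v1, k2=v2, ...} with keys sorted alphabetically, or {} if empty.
Answer: {p=-16, q=9, r=45}

Derivation:
  after event 1 (t=4: INC q by 12): {q=12}
  after event 2 (t=12: SET p = -18): {p=-18, q=12}
  after event 3 (t=21: DEL r): {p=-18, q=12}
  after event 4 (t=23: INC p by 2): {p=-16, q=12}
  after event 5 (t=30: SET r = 45): {p=-16, q=12, r=45}
  after event 6 (t=40: SET q = 9): {p=-16, q=9, r=45}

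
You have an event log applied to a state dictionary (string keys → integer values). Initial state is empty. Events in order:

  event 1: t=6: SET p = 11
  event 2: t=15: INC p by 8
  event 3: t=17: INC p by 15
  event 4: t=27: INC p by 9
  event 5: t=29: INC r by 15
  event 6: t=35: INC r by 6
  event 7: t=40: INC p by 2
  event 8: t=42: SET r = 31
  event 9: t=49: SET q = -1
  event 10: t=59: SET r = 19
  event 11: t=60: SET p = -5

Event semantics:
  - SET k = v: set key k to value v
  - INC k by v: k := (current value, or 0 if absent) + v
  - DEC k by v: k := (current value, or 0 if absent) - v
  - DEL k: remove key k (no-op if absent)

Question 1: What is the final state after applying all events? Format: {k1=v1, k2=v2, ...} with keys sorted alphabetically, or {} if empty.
  after event 1 (t=6: SET p = 11): {p=11}
  after event 2 (t=15: INC p by 8): {p=19}
  after event 3 (t=17: INC p by 15): {p=34}
  after event 4 (t=27: INC p by 9): {p=43}
  after event 5 (t=29: INC r by 15): {p=43, r=15}
  after event 6 (t=35: INC r by 6): {p=43, r=21}
  after event 7 (t=40: INC p by 2): {p=45, r=21}
  after event 8 (t=42: SET r = 31): {p=45, r=31}
  after event 9 (t=49: SET q = -1): {p=45, q=-1, r=31}
  after event 10 (t=59: SET r = 19): {p=45, q=-1, r=19}
  after event 11 (t=60: SET p = -5): {p=-5, q=-1, r=19}

Answer: {p=-5, q=-1, r=19}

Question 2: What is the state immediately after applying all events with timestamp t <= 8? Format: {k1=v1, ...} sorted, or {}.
Apply events with t <= 8 (1 events):
  after event 1 (t=6: SET p = 11): {p=11}

Answer: {p=11}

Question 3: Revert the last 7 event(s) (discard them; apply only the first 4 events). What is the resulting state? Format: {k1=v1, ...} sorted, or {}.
Answer: {p=43}

Derivation:
Keep first 4 events (discard last 7):
  after event 1 (t=6: SET p = 11): {p=11}
  after event 2 (t=15: INC p by 8): {p=19}
  after event 3 (t=17: INC p by 15): {p=34}
  after event 4 (t=27: INC p by 9): {p=43}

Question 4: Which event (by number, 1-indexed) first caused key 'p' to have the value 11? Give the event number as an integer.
Answer: 1

Derivation:
Looking for first event where p becomes 11:
  event 1: p (absent) -> 11  <-- first match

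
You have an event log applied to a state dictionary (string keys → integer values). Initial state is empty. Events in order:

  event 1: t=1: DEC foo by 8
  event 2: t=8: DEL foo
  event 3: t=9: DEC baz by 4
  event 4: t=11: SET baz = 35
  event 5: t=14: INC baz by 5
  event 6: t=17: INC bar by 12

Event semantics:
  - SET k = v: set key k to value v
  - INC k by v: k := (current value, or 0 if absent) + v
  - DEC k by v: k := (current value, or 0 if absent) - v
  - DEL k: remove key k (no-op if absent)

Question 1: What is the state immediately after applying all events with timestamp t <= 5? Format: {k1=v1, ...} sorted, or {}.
Answer: {foo=-8}

Derivation:
Apply events with t <= 5 (1 events):
  after event 1 (t=1: DEC foo by 8): {foo=-8}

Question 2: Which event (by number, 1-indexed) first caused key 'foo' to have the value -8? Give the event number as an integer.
Looking for first event where foo becomes -8:
  event 1: foo (absent) -> -8  <-- first match

Answer: 1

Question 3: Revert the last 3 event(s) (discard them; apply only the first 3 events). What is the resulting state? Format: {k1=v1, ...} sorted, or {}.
Keep first 3 events (discard last 3):
  after event 1 (t=1: DEC foo by 8): {foo=-8}
  after event 2 (t=8: DEL foo): {}
  after event 3 (t=9: DEC baz by 4): {baz=-4}

Answer: {baz=-4}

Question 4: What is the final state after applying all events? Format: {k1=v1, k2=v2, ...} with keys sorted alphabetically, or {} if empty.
  after event 1 (t=1: DEC foo by 8): {foo=-8}
  after event 2 (t=8: DEL foo): {}
  after event 3 (t=9: DEC baz by 4): {baz=-4}
  after event 4 (t=11: SET baz = 35): {baz=35}
  after event 5 (t=14: INC baz by 5): {baz=40}
  after event 6 (t=17: INC bar by 12): {bar=12, baz=40}

Answer: {bar=12, baz=40}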